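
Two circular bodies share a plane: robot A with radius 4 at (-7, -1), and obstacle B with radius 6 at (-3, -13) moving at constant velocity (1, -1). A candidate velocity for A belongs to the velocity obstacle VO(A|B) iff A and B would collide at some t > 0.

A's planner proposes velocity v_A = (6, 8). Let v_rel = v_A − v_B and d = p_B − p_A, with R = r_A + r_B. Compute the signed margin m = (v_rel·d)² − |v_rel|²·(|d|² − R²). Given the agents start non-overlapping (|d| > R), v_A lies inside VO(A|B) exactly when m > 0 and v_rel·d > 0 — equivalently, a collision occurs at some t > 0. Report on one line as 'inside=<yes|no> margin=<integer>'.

d = (4, -12),  |d|² = 160;  R = 4+6 = 10,  c = 160−10² = 60
v_rel = (5, 9),  |v_rel|² = 106;  v_rel·d = (5)·(4) + (9)·(-12) = -88
106·t² + 176·t + 60 = 0  ⇒  m = (-88)² − 106·60 = 1384
m = 1384 > 0,  v_rel·d = -88 < 0  ⇒  outside

inside=no margin=1384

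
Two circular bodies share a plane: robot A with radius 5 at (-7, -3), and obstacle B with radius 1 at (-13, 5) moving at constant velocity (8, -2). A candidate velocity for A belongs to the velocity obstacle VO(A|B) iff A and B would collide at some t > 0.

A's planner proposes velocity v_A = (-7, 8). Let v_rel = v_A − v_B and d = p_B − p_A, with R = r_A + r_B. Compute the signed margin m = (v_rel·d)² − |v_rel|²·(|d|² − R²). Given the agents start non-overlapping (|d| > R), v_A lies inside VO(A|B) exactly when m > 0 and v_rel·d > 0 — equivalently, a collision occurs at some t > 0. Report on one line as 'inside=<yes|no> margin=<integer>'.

d = (-6, 8),  |d|² = 100;  R = 5+1 = 6,  c = 100−6² = 64
v_rel = (-15, 10),  |v_rel|² = 325;  v_rel·d = (-15)·(-6) + (10)·(8) = 170
325·t² − 340·t + 64 = 0  ⇒  m = 170² − 325·64 = 8100
m = 8100 > 0,  v_rel·d = 170 > 0  ⇒  inside

inside=yes margin=8100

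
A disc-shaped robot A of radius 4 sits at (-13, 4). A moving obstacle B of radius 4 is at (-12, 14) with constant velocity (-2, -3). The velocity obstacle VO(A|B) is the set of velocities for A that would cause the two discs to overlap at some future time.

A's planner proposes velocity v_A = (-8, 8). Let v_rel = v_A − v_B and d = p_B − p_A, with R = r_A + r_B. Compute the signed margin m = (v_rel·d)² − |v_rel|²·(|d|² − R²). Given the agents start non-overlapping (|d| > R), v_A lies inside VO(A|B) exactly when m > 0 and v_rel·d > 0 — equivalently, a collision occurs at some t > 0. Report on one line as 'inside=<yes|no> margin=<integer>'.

d = (1, 10),  |d|² = 101;  R = 4+4 = 8,  c = 101−8² = 37
v_rel = (-6, 11),  |v_rel|² = 157;  v_rel·d = (-6)·(1) + (11)·(10) = 104
157·t² − 208·t + 37 = 0  ⇒  m = 104² − 157·37 = 5007
m = 5007 > 0,  v_rel·d = 104 > 0  ⇒  inside

inside=yes margin=5007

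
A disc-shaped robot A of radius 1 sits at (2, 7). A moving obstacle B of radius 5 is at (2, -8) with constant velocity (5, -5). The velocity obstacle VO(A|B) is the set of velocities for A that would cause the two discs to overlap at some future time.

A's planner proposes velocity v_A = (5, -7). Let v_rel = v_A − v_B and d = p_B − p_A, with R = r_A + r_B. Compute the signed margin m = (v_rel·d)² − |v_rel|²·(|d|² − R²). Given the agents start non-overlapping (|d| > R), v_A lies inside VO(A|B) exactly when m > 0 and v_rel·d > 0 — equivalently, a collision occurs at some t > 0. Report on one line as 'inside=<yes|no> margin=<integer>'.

d = (0, -15),  |d|² = 225;  R = 1+5 = 6,  c = 225−6² = 189
v_rel = (0, -2),  |v_rel|² = 4;  v_rel·d = (0)·(0) + (-2)·(-15) = 30
4·t² − 60·t + 189 = 0  ⇒  m = 30² − 4·189 = 144
m = 144 > 0,  v_rel·d = 30 > 0  ⇒  inside

inside=yes margin=144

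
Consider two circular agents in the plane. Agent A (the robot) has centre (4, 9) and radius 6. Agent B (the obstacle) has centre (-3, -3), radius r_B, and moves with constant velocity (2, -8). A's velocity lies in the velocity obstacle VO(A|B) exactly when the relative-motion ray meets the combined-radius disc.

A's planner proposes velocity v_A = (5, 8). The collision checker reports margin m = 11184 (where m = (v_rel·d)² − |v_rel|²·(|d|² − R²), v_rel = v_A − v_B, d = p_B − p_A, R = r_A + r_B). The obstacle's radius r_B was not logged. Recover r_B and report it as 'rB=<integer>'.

m = 11184
d = (-7, -12);  v_rel = (3, 16),  |v_rel|² = 265
v_rel×d = (3)·(-12) − (16)·(-7) = 76
since m = R²·265 − 76²:  R² = (5776 + 11184) / 265 = 64
R = √64 = 8  ⇒  r_B = 8 − 6 = 2

rB=2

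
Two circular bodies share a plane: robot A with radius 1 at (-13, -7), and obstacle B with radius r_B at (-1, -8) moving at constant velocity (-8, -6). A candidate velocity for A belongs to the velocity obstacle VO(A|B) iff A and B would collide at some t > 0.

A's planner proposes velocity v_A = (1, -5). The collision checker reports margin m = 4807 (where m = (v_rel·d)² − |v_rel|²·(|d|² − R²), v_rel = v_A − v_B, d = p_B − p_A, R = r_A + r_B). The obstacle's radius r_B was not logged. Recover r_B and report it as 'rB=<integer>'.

m = 4807
d = (12, -1);  v_rel = (9, 1),  |v_rel|² = 82
v_rel×d = (9)·(-1) − (1)·(12) = -21
since m = R²·82 − (-21)²:  R² = (441 + 4807) / 82 = 64
R = √64 = 8  ⇒  r_B = 8 − 1 = 7

rB=7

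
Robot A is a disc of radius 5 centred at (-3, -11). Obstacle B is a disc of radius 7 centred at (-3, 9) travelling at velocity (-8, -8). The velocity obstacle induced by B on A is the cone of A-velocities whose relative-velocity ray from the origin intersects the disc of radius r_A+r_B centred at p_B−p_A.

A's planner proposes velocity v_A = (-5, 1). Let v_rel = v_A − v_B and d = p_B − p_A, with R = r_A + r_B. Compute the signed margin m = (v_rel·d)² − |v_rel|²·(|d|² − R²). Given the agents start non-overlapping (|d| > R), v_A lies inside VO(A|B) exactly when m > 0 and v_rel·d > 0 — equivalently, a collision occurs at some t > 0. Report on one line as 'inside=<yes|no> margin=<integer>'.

d = (0, 20),  |d|² = 400;  R = 5+7 = 12,  c = 400−12² = 256
v_rel = (3, 9),  |v_rel|² = 90;  v_rel·d = (3)·(0) + (9)·(20) = 180
90·t² − 360·t + 256 = 0  ⇒  m = 180² − 90·256 = 9360
m = 9360 > 0,  v_rel·d = 180 > 0  ⇒  inside

inside=yes margin=9360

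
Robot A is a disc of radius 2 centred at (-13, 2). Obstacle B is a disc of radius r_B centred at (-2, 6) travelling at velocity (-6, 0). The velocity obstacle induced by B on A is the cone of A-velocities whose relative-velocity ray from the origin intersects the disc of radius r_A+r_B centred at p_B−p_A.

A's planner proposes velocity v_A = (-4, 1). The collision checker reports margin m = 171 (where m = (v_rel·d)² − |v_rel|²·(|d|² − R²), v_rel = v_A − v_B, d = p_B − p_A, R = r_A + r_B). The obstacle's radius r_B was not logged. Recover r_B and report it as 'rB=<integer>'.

m = 171
d = (11, 4);  v_rel = (2, 1),  |v_rel|² = 5
v_rel×d = (2)·(4) − (1)·(11) = -3
since m = R²·5 − (-3)²:  R² = (9 + 171) / 5 = 36
R = √36 = 6  ⇒  r_B = 6 − 2 = 4

rB=4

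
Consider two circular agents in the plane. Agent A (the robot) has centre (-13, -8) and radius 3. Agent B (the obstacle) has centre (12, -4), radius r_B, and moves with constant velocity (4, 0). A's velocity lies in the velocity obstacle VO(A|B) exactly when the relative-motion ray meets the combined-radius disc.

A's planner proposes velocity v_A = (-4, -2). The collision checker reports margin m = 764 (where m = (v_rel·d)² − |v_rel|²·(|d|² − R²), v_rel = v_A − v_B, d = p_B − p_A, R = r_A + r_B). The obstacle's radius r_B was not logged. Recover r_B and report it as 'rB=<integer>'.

m = 764
d = (25, 4);  v_rel = (-8, -2),  |v_rel|² = 68
v_rel×d = (-8)·(4) − (-2)·(25) = 18
since m = R²·68 − 18²:  R² = (324 + 764) / 68 = 16
R = √16 = 4  ⇒  r_B = 4 − 3 = 1

rB=1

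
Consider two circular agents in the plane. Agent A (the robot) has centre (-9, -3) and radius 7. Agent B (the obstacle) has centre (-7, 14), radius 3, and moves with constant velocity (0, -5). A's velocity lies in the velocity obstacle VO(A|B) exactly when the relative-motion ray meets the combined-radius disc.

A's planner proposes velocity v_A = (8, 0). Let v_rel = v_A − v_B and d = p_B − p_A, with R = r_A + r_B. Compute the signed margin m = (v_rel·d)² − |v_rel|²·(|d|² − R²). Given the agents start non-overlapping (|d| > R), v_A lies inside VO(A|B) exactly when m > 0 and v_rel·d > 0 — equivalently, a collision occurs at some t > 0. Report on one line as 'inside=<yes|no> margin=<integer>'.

d = (2, 17),  |d|² = 293;  R = 7+3 = 10,  c = 293−10² = 193
v_rel = (8, 5),  |v_rel|² = 89;  v_rel·d = (8)·(2) + (5)·(17) = 101
89·t² − 202·t + 193 = 0  ⇒  m = 101² − 89·193 = -6976
m = -6976 < 0,  v_rel·d = 101 > 0  ⇒  outside

inside=no margin=-6976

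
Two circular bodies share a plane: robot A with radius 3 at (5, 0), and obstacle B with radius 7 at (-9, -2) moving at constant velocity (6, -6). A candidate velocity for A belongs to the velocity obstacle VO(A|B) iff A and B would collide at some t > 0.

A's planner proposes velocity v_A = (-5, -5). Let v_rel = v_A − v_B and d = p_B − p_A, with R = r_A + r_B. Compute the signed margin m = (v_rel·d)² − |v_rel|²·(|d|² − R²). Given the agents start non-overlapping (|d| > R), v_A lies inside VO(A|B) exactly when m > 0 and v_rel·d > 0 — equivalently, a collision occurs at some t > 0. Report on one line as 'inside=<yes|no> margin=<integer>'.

d = (-14, -2),  |d|² = 200;  R = 3+7 = 10,  c = 200−10² = 100
v_rel = (-11, 1),  |v_rel|² = 122;  v_rel·d = (-11)·(-14) + (1)·(-2) = 152
122·t² − 304·t + 100 = 0  ⇒  m = 152² − 122·100 = 10904
m = 10904 > 0,  v_rel·d = 152 > 0  ⇒  inside

inside=yes margin=10904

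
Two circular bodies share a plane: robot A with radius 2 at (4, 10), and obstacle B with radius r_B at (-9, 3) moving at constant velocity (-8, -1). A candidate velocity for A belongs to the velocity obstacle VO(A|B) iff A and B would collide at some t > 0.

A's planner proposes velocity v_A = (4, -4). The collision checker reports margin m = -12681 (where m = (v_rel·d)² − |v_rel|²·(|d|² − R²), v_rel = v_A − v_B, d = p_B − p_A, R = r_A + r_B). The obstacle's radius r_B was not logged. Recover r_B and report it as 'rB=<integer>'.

m = -12681
d = (-13, -7);  v_rel = (12, -3),  |v_rel|² = 153
v_rel×d = (12)·(-7) − (-3)·(-13) = -123
since m = R²·153 − (-123)²:  R² = (15129 + -12681) / 153 = 16
R = √16 = 4  ⇒  r_B = 4 − 2 = 2

rB=2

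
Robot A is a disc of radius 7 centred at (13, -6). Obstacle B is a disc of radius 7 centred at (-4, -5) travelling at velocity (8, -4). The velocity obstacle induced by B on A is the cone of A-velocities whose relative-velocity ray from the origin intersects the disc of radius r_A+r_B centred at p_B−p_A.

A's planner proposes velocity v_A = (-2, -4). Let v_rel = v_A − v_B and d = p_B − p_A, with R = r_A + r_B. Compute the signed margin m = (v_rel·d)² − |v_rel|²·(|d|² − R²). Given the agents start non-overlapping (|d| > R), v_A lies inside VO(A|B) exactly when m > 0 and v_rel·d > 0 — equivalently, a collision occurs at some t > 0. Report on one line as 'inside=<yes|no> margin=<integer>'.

d = (-17, 1),  |d|² = 290;  R = 7+7 = 14,  c = 290−14² = 94
v_rel = (-10, 0),  |v_rel|² = 100;  v_rel·d = (-10)·(-17) + (0)·(1) = 170
100·t² − 340·t + 94 = 0  ⇒  m = 170² − 100·94 = 19500
m = 19500 > 0,  v_rel·d = 170 > 0  ⇒  inside

inside=yes margin=19500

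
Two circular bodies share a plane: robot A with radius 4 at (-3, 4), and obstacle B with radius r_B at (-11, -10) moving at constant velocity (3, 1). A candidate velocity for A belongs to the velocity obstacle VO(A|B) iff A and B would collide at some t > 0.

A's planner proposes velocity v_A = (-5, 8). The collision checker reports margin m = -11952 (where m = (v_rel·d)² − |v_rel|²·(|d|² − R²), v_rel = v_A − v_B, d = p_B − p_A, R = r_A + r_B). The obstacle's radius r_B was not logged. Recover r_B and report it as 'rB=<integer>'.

m = -11952
d = (-8, -14);  v_rel = (-8, 7),  |v_rel|² = 113
v_rel×d = (-8)·(-14) − (7)·(-8) = 168
since m = R²·113 − 168²:  R² = (28224 + -11952) / 113 = 144
R = √144 = 12  ⇒  r_B = 12 − 4 = 8

rB=8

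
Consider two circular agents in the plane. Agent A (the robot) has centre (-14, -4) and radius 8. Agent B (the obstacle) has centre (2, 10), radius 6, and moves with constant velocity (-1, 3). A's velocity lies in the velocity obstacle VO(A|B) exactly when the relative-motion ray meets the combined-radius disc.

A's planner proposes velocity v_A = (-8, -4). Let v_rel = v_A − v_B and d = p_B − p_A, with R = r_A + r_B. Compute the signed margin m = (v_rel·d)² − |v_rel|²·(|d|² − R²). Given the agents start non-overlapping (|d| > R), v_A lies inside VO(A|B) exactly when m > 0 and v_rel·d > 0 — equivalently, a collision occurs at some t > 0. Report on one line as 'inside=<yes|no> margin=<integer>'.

d = (16, 14),  |d|² = 452;  R = 8+6 = 14,  c = 452−14² = 256
v_rel = (-7, -7),  |v_rel|² = 98;  v_rel·d = (-7)·(16) + (-7)·(14) = -210
98·t² + 420·t + 256 = 0  ⇒  m = (-210)² − 98·256 = 19012
m = 19012 > 0,  v_rel·d = -210 < 0  ⇒  outside

inside=no margin=19012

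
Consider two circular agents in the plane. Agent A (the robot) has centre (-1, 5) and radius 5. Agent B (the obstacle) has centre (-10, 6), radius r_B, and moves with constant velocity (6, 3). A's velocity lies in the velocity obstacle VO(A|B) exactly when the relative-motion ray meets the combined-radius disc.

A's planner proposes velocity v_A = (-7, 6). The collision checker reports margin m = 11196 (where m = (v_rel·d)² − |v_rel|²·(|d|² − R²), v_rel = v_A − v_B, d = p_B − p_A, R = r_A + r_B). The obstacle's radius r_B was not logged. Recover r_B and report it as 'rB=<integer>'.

m = 11196
d = (-9, 1);  v_rel = (-13, 3),  |v_rel|² = 178
v_rel×d = (-13)·(1) − (3)·(-9) = 14
since m = R²·178 − 14²:  R² = (196 + 11196) / 178 = 64
R = √64 = 8  ⇒  r_B = 8 − 5 = 3

rB=3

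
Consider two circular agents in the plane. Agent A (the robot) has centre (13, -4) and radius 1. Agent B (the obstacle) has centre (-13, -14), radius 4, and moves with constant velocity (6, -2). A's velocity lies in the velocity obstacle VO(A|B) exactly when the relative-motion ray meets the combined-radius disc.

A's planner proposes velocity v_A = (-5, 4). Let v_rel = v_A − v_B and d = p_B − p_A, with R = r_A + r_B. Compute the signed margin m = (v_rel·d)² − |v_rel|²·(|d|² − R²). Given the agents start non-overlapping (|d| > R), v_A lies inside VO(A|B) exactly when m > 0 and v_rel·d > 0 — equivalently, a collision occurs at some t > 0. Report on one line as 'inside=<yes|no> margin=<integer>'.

d = (-26, -10),  |d|² = 776;  R = 1+4 = 5,  c = 776−5² = 751
v_rel = (-11, 6),  |v_rel|² = 157;  v_rel·d = (-11)·(-26) + (6)·(-10) = 226
157·t² − 452·t + 751 = 0  ⇒  m = 226² − 157·751 = -66831
m = -66831 < 0,  v_rel·d = 226 > 0  ⇒  outside

inside=no margin=-66831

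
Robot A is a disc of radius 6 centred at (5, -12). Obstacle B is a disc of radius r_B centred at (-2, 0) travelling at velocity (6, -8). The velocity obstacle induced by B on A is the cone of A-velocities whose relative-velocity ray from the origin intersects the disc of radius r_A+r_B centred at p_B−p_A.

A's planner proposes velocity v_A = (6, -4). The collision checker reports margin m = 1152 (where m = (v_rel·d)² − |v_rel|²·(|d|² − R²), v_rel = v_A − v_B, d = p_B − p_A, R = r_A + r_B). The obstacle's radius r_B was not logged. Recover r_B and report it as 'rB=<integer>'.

m = 1152
d = (-7, 12);  v_rel = (0, 4),  |v_rel|² = 16
v_rel×d = (0)·(12) − (4)·(-7) = 28
since m = R²·16 − 28²:  R² = (784 + 1152) / 16 = 121
R = √121 = 11  ⇒  r_B = 11 − 6 = 5

rB=5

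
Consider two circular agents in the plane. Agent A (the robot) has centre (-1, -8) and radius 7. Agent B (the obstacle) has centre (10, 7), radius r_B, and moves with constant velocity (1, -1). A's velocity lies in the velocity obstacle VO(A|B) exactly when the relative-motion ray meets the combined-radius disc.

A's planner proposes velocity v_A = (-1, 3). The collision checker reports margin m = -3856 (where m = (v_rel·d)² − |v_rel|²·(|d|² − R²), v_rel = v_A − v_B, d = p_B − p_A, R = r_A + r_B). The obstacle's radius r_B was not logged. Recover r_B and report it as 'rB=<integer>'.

m = -3856
d = (11, 15);  v_rel = (-2, 4),  |v_rel|² = 20
v_rel×d = (-2)·(15) − (4)·(11) = -74
since m = R²·20 − (-74)²:  R² = (5476 + -3856) / 20 = 81
R = √81 = 9  ⇒  r_B = 9 − 7 = 2

rB=2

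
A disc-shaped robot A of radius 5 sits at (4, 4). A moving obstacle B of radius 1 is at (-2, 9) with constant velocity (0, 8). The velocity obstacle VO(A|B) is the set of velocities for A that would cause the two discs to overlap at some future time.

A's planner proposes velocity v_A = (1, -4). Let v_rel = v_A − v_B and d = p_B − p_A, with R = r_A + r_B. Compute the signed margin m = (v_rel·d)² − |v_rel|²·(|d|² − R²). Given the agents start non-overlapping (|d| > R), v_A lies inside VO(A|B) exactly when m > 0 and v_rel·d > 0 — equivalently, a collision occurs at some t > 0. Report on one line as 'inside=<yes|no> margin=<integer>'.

d = (-6, 5),  |d|² = 61;  R = 5+1 = 6,  c = 61−6² = 25
v_rel = (1, -12),  |v_rel|² = 145;  v_rel·d = (1)·(-6) + (-12)·(5) = -66
145·t² + 132·t + 25 = 0  ⇒  m = (-66)² − 145·25 = 731
m = 731 > 0,  v_rel·d = -66 < 0  ⇒  outside

inside=no margin=731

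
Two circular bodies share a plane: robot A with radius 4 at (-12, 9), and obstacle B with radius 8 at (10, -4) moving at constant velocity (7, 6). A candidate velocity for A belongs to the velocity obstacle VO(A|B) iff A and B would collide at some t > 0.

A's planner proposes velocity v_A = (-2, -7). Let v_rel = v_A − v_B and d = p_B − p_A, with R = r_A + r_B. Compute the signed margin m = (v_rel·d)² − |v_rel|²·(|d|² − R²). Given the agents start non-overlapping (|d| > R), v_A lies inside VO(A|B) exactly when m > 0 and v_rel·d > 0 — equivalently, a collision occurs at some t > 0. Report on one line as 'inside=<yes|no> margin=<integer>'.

d = (22, -13),  |d|² = 653;  R = 4+8 = 12,  c = 653−12² = 509
v_rel = (-9, -13),  |v_rel|² = 250;  v_rel·d = (-9)·(22) + (-13)·(-13) = -29
250·t² + 58·t + 509 = 0  ⇒  m = (-29)² − 250·509 = -126409
m = -126409 < 0,  v_rel·d = -29 < 0  ⇒  outside

inside=no margin=-126409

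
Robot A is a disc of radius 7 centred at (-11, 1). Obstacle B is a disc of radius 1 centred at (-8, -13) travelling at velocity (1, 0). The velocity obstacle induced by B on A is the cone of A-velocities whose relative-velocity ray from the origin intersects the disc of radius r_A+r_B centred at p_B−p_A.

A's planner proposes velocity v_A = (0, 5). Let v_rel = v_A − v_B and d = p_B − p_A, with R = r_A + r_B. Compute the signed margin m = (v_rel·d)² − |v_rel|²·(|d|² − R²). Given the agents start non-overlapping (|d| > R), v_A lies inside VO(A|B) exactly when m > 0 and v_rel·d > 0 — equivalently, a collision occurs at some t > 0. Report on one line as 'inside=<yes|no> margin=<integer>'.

d = (3, -14),  |d|² = 205;  R = 7+1 = 8,  c = 205−8² = 141
v_rel = (-1, 5),  |v_rel|² = 26;  v_rel·d = (-1)·(3) + (5)·(-14) = -73
26·t² + 146·t + 141 = 0  ⇒  m = (-73)² − 26·141 = 1663
m = 1663 > 0,  v_rel·d = -73 < 0  ⇒  outside

inside=no margin=1663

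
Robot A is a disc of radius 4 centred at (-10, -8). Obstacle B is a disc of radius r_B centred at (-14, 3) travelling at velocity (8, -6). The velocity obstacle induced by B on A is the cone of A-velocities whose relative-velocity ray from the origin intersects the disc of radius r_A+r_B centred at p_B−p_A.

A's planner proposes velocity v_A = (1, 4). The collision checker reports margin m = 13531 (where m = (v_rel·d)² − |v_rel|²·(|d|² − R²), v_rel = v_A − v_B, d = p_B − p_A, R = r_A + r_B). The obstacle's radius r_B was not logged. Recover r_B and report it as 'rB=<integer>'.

m = 13531
d = (-4, 11);  v_rel = (-7, 10),  |v_rel|² = 149
v_rel×d = (-7)·(11) − (10)·(-4) = -37
since m = R²·149 − (-37)²:  R² = (1369 + 13531) / 149 = 100
R = √100 = 10  ⇒  r_B = 10 − 4 = 6

rB=6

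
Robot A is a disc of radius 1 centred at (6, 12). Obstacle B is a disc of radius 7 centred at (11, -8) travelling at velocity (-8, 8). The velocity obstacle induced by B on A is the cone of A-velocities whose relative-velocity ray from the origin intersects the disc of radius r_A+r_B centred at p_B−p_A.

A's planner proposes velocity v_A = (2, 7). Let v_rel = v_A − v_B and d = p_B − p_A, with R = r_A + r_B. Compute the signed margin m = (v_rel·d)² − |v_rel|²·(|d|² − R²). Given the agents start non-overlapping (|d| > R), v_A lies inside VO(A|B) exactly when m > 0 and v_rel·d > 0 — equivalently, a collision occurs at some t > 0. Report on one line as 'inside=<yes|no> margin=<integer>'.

d = (5, -20),  |d|² = 425;  R = 1+7 = 8,  c = 425−8² = 361
v_rel = (10, -1),  |v_rel|² = 101;  v_rel·d = (10)·(5) + (-1)·(-20) = 70
101·t² − 140·t + 361 = 0  ⇒  m = 70² − 101·361 = -31561
m = -31561 < 0,  v_rel·d = 70 > 0  ⇒  outside

inside=no margin=-31561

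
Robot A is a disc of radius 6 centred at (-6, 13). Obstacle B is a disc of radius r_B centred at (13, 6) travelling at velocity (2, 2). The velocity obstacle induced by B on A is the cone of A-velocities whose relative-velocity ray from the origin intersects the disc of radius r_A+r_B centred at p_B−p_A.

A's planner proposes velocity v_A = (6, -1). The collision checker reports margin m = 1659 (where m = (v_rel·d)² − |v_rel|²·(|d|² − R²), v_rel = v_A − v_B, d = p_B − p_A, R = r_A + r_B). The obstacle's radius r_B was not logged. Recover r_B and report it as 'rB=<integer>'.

m = 1659
d = (19, -7);  v_rel = (4, -3),  |v_rel|² = 25
v_rel×d = (4)·(-7) − (-3)·(19) = 29
since m = R²·25 − 29²:  R² = (841 + 1659) / 25 = 100
R = √100 = 10  ⇒  r_B = 10 − 6 = 4

rB=4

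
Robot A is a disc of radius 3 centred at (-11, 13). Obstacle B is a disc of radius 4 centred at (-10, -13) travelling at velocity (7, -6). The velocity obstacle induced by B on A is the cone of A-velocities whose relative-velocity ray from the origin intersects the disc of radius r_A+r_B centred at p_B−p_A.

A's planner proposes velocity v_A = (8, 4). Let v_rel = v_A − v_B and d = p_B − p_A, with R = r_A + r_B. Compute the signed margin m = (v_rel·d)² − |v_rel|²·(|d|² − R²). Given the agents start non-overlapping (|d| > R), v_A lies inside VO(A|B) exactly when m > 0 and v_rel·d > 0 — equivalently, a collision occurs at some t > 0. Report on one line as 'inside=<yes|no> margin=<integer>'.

d = (1, -26),  |d|² = 677;  R = 3+4 = 7,  c = 677−7² = 628
v_rel = (1, 10),  |v_rel|² = 101;  v_rel·d = (1)·(1) + (10)·(-26) = -259
101·t² + 518·t + 628 = 0  ⇒  m = (-259)² − 101·628 = 3653
m = 3653 > 0,  v_rel·d = -259 < 0  ⇒  outside

inside=no margin=3653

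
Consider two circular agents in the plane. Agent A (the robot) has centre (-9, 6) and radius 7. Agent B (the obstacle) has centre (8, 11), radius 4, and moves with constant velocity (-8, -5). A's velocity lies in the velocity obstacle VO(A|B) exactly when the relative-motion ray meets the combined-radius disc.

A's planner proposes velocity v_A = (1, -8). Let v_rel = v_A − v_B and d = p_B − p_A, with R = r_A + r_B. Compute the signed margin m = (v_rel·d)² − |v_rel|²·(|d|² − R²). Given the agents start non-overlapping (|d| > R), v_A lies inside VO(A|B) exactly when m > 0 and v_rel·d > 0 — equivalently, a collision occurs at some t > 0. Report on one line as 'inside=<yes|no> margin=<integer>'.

d = (17, 5),  |d|² = 314;  R = 7+4 = 11,  c = 314−11² = 193
v_rel = (9, -3),  |v_rel|² = 90;  v_rel·d = (9)·(17) + (-3)·(5) = 138
90·t² − 276·t + 193 = 0  ⇒  m = 138² − 90·193 = 1674
m = 1674 > 0,  v_rel·d = 138 > 0  ⇒  inside

inside=yes margin=1674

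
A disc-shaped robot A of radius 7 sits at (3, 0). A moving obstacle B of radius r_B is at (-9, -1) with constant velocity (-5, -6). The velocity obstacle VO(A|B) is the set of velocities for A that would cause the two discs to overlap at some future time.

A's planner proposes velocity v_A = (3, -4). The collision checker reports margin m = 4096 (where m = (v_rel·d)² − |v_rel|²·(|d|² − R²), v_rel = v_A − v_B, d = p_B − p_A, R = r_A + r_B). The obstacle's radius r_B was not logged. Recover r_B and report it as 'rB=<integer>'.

m = 4096
d = (-12, -1);  v_rel = (8, 2),  |v_rel|² = 68
v_rel×d = (8)·(-1) − (2)·(-12) = 16
since m = R²·68 − 16²:  R² = (256 + 4096) / 68 = 64
R = √64 = 8  ⇒  r_B = 8 − 7 = 1

rB=1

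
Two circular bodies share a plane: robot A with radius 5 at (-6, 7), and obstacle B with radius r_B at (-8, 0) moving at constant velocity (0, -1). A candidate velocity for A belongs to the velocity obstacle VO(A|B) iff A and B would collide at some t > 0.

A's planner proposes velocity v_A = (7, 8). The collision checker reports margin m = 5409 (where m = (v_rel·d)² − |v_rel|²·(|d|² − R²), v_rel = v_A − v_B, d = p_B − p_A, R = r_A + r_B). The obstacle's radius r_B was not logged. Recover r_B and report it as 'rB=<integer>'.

m = 5409
d = (-2, -7);  v_rel = (7, 9),  |v_rel|² = 130
v_rel×d = (7)·(-7) − (9)·(-2) = -31
since m = R²·130 − (-31)²:  R² = (961 + 5409) / 130 = 49
R = √49 = 7  ⇒  r_B = 7 − 5 = 2

rB=2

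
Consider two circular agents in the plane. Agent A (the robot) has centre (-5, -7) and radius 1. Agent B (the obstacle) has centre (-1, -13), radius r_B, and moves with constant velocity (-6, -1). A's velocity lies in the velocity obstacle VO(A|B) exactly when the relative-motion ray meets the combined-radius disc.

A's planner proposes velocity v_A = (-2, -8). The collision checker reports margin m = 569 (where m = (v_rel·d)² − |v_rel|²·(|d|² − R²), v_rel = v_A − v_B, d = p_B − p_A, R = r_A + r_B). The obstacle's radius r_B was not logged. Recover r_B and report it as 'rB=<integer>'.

m = 569
d = (4, -6);  v_rel = (4, -7),  |v_rel|² = 65
v_rel×d = (4)·(-6) − (-7)·(4) = 4
since m = R²·65 − 4²:  R² = (16 + 569) / 65 = 9
R = √9 = 3  ⇒  r_B = 3 − 1 = 2

rB=2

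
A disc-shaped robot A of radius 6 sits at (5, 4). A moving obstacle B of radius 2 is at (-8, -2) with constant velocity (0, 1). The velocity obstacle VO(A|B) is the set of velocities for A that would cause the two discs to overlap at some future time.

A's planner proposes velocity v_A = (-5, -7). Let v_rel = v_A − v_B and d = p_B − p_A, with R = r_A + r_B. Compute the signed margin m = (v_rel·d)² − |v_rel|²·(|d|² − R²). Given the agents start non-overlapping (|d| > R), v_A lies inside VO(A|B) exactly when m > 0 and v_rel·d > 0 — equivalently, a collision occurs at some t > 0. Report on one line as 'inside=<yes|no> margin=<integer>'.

d = (-13, -6),  |d|² = 205;  R = 6+2 = 8,  c = 205−8² = 141
v_rel = (-5, -8),  |v_rel|² = 89;  v_rel·d = (-5)·(-13) + (-8)·(-6) = 113
89·t² − 226·t + 141 = 0  ⇒  m = 113² − 89·141 = 220
m = 220 > 0,  v_rel·d = 113 > 0  ⇒  inside

inside=yes margin=220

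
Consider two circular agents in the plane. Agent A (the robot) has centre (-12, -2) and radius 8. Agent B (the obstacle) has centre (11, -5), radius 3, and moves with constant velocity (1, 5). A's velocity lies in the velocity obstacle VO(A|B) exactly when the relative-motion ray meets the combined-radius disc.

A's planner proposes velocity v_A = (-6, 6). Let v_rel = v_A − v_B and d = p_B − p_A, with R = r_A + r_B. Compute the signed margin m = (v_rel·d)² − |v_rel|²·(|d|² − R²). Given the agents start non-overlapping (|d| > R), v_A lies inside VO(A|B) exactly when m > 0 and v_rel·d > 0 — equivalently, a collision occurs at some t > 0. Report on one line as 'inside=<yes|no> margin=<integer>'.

d = (23, -3),  |d|² = 538;  R = 8+3 = 11,  c = 538−11² = 417
v_rel = (-7, 1),  |v_rel|² = 50;  v_rel·d = (-7)·(23) + (1)·(-3) = -164
50·t² + 328·t + 417 = 0  ⇒  m = (-164)² − 50·417 = 6046
m = 6046 > 0,  v_rel·d = -164 < 0  ⇒  outside

inside=no margin=6046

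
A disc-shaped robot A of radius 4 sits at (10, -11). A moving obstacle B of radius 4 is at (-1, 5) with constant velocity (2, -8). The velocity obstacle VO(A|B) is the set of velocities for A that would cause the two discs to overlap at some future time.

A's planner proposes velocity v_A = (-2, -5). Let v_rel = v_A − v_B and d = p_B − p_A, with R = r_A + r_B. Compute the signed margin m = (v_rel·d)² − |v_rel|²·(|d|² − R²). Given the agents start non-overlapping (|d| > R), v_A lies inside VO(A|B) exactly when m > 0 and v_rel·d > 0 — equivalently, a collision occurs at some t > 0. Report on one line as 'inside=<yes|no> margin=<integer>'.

d = (-11, 16),  |d|² = 377;  R = 4+4 = 8,  c = 377−8² = 313
v_rel = (-4, 3),  |v_rel|² = 25;  v_rel·d = (-4)·(-11) + (3)·(16) = 92
25·t² − 184·t + 313 = 0  ⇒  m = 92² − 25·313 = 639
m = 639 > 0,  v_rel·d = 92 > 0  ⇒  inside

inside=yes margin=639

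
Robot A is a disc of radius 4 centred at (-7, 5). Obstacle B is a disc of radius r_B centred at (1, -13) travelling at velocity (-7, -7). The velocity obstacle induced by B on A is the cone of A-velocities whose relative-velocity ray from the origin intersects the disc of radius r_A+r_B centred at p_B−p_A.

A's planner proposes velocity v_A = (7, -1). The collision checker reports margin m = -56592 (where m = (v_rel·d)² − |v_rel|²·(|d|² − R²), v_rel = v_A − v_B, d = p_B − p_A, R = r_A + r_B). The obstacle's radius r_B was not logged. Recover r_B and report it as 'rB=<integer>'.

m = -56592
d = (8, -18);  v_rel = (14, 6),  |v_rel|² = 232
v_rel×d = (14)·(-18) − (6)·(8) = -300
since m = R²·232 − (-300)²:  R² = (90000 + -56592) / 232 = 144
R = √144 = 12  ⇒  r_B = 12 − 4 = 8

rB=8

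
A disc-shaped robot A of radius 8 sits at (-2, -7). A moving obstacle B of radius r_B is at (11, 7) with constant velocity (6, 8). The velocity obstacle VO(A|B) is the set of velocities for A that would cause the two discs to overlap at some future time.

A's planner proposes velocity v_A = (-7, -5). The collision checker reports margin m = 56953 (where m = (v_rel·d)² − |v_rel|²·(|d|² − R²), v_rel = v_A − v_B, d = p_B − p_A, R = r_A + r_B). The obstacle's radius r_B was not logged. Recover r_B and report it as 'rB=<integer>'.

m = 56953
d = (13, 14);  v_rel = (-13, -13),  |v_rel|² = 338
v_rel×d = (-13)·(14) − (-13)·(13) = -13
since m = R²·338 − (-13)²:  R² = (169 + 56953) / 338 = 169
R = √169 = 13  ⇒  r_B = 13 − 8 = 5

rB=5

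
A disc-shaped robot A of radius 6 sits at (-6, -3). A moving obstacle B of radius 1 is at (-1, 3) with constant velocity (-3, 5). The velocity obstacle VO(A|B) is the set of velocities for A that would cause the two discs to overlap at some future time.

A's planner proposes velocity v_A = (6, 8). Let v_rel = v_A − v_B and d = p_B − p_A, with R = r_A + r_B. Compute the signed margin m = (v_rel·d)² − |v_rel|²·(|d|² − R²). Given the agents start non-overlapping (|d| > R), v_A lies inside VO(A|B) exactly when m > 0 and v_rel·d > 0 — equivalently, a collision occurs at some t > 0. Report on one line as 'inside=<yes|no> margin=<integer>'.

d = (5, 6),  |d|² = 61;  R = 6+1 = 7,  c = 61−7² = 12
v_rel = (9, 3),  |v_rel|² = 90;  v_rel·d = (9)·(5) + (3)·(6) = 63
90·t² − 126·t + 12 = 0  ⇒  m = 63² − 90·12 = 2889
m = 2889 > 0,  v_rel·d = 63 > 0  ⇒  inside

inside=yes margin=2889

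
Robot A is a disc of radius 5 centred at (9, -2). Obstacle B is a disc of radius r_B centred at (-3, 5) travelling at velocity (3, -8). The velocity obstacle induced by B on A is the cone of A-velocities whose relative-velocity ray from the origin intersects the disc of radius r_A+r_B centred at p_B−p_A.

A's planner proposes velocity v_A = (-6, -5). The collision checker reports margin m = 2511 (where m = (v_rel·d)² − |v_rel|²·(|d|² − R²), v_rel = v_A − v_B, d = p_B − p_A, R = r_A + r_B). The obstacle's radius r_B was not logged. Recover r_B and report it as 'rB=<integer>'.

m = 2511
d = (-12, 7);  v_rel = (-9, 3),  |v_rel|² = 90
v_rel×d = (-9)·(7) − (3)·(-12) = -27
since m = R²·90 − (-27)²:  R² = (729 + 2511) / 90 = 36
R = √36 = 6  ⇒  r_B = 6 − 5 = 1

rB=1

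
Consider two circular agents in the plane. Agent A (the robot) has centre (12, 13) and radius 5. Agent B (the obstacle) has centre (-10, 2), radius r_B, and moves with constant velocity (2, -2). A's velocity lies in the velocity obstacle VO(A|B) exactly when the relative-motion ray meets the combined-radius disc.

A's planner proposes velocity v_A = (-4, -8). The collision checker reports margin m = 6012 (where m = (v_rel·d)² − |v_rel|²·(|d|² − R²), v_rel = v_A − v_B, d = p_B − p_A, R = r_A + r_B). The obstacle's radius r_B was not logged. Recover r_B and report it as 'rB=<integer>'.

m = 6012
d = (-22, -11);  v_rel = (-6, -6),  |v_rel|² = 72
v_rel×d = (-6)·(-11) − (-6)·(-22) = -66
since m = R²·72 − (-66)²:  R² = (4356 + 6012) / 72 = 144
R = √144 = 12  ⇒  r_B = 12 − 5 = 7

rB=7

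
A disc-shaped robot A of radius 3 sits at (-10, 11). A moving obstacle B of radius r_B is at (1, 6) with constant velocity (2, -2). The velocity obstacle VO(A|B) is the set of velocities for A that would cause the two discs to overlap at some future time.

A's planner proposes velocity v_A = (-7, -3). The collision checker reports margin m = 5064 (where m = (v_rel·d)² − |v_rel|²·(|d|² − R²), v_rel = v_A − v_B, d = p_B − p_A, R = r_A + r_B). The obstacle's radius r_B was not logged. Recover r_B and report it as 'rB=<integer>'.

m = 5064
d = (11, -5);  v_rel = (-9, -1),  |v_rel|² = 82
v_rel×d = (-9)·(-5) − (-1)·(11) = 56
since m = R²·82 − 56²:  R² = (3136 + 5064) / 82 = 100
R = √100 = 10  ⇒  r_B = 10 − 3 = 7

rB=7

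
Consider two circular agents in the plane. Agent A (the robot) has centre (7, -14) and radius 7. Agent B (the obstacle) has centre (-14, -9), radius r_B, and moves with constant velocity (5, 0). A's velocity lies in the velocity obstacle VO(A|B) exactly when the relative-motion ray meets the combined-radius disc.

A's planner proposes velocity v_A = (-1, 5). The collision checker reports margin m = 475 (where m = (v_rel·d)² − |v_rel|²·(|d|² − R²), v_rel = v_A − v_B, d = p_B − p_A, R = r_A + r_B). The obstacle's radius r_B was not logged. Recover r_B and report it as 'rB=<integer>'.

m = 475
d = (-21, 5);  v_rel = (-6, 5),  |v_rel|² = 61
v_rel×d = (-6)·(5) − (5)·(-21) = 75
since m = R²·61 − 75²:  R² = (5625 + 475) / 61 = 100
R = √100 = 10  ⇒  r_B = 10 − 7 = 3

rB=3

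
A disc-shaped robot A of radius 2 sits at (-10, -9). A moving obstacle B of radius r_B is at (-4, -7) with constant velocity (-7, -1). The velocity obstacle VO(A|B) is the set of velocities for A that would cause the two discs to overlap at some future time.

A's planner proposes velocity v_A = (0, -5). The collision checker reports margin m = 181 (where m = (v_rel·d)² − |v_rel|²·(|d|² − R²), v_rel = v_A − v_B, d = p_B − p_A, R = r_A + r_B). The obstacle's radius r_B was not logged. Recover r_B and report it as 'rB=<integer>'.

m = 181
d = (6, 2);  v_rel = (7, -4),  |v_rel|² = 65
v_rel×d = (7)·(2) − (-4)·(6) = 38
since m = R²·65 − 38²:  R² = (1444 + 181) / 65 = 25
R = √25 = 5  ⇒  r_B = 5 − 2 = 3

rB=3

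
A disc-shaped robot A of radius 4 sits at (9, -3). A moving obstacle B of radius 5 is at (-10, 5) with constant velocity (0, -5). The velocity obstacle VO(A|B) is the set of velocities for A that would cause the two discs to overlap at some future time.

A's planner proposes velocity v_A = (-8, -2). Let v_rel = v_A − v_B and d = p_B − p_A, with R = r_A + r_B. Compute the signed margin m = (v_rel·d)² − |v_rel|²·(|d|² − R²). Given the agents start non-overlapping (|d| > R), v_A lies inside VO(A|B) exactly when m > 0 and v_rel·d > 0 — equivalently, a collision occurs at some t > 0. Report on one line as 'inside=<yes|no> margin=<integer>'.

d = (-19, 8),  |d|² = 425;  R = 4+5 = 9,  c = 425−9² = 344
v_rel = (-8, 3),  |v_rel|² = 73;  v_rel·d = (-8)·(-19) + (3)·(8) = 176
73·t² − 352·t + 344 = 0  ⇒  m = 176² − 73·344 = 5864
m = 5864 > 0,  v_rel·d = 176 > 0  ⇒  inside

inside=yes margin=5864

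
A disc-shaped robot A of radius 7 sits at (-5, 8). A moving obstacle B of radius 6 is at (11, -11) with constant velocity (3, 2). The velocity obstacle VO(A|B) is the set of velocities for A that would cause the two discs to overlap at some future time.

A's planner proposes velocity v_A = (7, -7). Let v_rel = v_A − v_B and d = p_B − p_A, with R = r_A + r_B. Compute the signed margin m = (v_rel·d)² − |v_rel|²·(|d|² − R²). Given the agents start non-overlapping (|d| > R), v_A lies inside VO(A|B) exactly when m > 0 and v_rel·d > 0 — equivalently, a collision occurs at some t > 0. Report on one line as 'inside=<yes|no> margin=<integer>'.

d = (16, -19),  |d|² = 617;  R = 7+6 = 13,  c = 617−13² = 448
v_rel = (4, -9),  |v_rel|² = 97;  v_rel·d = (4)·(16) + (-9)·(-19) = 235
97·t² − 470·t + 448 = 0  ⇒  m = 235² − 97·448 = 11769
m = 11769 > 0,  v_rel·d = 235 > 0  ⇒  inside

inside=yes margin=11769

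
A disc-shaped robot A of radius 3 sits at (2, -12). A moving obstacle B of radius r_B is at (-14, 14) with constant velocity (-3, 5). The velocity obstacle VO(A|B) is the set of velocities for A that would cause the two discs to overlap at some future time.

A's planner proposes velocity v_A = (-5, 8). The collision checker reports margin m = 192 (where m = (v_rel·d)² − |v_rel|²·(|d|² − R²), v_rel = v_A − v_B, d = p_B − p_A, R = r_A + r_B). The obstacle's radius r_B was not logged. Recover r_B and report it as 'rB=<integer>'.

m = 192
d = (-16, 26);  v_rel = (-2, 3),  |v_rel|² = 13
v_rel×d = (-2)·(26) − (3)·(-16) = -4
since m = R²·13 − (-4)²:  R² = (16 + 192) / 13 = 16
R = √16 = 4  ⇒  r_B = 4 − 3 = 1

rB=1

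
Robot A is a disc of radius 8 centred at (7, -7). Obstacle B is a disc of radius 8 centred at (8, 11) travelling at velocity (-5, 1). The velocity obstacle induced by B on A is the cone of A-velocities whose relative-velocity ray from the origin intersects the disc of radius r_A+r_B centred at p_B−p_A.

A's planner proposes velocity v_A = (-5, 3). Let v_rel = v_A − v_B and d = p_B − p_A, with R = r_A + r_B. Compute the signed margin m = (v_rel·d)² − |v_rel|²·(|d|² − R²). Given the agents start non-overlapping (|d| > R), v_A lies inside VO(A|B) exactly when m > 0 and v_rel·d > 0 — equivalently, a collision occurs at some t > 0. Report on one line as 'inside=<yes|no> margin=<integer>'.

d = (1, 18),  |d|² = 325;  R = 8+8 = 16,  c = 325−16² = 69
v_rel = (0, 2),  |v_rel|² = 4;  v_rel·d = (0)·(1) + (2)·(18) = 36
4·t² − 72·t + 69 = 0  ⇒  m = 36² − 4·69 = 1020
m = 1020 > 0,  v_rel·d = 36 > 0  ⇒  inside

inside=yes margin=1020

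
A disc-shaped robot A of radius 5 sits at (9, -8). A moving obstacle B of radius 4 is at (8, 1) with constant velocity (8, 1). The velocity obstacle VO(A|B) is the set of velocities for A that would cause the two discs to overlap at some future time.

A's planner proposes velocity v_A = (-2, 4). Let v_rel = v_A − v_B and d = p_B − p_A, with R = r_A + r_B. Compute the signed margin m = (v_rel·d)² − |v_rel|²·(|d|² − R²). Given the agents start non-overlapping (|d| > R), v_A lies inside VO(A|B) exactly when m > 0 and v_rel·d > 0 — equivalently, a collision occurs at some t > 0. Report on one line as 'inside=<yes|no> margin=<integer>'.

d = (-1, 9),  |d|² = 82;  R = 5+4 = 9,  c = 82−9² = 1
v_rel = (-10, 3),  |v_rel|² = 109;  v_rel·d = (-10)·(-1) + (3)·(9) = 37
109·t² − 74·t + 1 = 0  ⇒  m = 37² − 109·1 = 1260
m = 1260 > 0,  v_rel·d = 37 > 0  ⇒  inside

inside=yes margin=1260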